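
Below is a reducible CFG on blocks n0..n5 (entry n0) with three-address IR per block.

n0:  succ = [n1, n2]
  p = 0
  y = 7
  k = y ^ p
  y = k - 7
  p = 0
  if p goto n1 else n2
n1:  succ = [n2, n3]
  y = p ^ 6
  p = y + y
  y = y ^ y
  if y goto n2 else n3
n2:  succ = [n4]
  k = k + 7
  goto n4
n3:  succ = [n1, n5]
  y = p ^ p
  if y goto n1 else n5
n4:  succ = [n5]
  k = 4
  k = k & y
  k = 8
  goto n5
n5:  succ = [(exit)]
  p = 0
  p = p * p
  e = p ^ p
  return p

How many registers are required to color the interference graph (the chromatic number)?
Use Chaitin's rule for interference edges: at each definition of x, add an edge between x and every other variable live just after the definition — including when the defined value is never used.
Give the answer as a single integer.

Per-block:
  n0: def={k,p,y} ue=∅
  n1: def={p,y} ue={p}
  n2: def={k} ue={k}
  n3: def={y} ue={p}
  n4: def={k} ue={y}
  n5: def={e,p} ue=∅

Live sets:
  n0: in=∅ out={k,p,y}
  n1: in={k,p} out={k,p,y}
  n2: in={k,y} out={y}
  n3: in={k,p} out={k,p}
  n4: in={y} out=∅
  n5: in=∅ out=∅

Interference:
  e: {p}
  k: {p,y}
  p: {e,k,y}
  y: {k,p}

Registers:
  {k,p,y} pairwise interfere (3-clique) ⇒ χ ≥ 3
  3-colouring: c0={p}  c1={e,k}  c2={y}
  χ = 3

Answer: 3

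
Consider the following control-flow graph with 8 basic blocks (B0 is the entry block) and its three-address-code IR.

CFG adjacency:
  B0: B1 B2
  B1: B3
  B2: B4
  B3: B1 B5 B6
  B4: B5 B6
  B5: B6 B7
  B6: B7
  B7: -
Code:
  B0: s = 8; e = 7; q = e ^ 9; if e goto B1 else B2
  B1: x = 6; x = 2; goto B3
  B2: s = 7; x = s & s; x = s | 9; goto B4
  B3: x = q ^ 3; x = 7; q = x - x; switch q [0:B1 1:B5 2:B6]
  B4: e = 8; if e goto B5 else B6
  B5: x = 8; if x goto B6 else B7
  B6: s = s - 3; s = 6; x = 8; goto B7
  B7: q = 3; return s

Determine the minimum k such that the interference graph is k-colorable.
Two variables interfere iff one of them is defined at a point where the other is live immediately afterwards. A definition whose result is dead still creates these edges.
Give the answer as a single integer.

Answer: 3

Derivation:
def/use:
  B0 def {e,q,s} use ∅
  B1 def {x} use ∅
  B2 def {s,x} use ∅
  B3 def {q,x} use {q}
  B4 def {e} use ∅
  B5 def {x} use ∅
  B6 def {s,x} use {s}
  B7 def {q} use {s}

Live sets:
  live B0: ∅→{q,s}
  live B1: {q,s}→{q,s}
  live B2: ∅→{s}
  live B3: {q,s}→{q,s}
  live B4: {s}→{s}
  live B5: {s}→{s}
  live B6: {s}→{s}
  live B7: {s}→∅

Interfere edges:
  e↔{q,s}
  q↔{e,s,x}
  s↔{e,q,x}
  x↔{q,s}

Colouring:
  clique {e,q,s} ⇒ need ≥ 3
  assign e→c2 q→c0 s→c1 x→c2 — no edge inside a register ⇒ χ ≤ 3
  χ = 3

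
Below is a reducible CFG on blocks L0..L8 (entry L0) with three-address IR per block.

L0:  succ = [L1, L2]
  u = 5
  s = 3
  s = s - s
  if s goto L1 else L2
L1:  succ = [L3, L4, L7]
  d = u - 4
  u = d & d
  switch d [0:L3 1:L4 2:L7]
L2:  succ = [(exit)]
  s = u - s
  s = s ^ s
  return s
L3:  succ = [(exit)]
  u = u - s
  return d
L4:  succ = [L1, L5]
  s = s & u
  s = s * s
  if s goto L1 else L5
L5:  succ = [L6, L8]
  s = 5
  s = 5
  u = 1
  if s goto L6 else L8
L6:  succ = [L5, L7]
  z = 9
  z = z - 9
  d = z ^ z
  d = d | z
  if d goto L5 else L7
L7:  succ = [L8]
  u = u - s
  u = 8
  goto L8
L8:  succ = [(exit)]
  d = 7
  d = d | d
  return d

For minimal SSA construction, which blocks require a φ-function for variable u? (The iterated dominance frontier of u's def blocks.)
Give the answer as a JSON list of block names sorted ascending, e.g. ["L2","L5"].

Answer: ["L1", "L5", "L7", "L8"]

Working:
idom tree: L1←L0 L2←L0 L3←L1 L4←L1 L5←L4 L6←L5 L7←L1 L8←L1
Dom∩ at merges:
  L1: preds {L0,L4}: {L0} ∩ {L0,L1,L4} = {L0}; idom=L0
  L5: preds {L4,L6}: {L0,L1,L4} ∩ {L0,L1,L4,L5,L6} = {L0,L1,L4}; idom=L4
  L7: preds {L1,L6}: {L0,L1} ∩ {L0,L1,L4,L5,L6} = {L0,L1}; idom=L1
  L8: preds {L5,L7}: {L0,L1,L4,L5} ∩ {L0,L1,L7} = {L0,L1}; idom=L1

DF derivation:
  L1←L0: walk · to L0
  L1←L4: walk L4→L1 to L0
  L5←L4: walk · to L4
  L5←L6: walk L6→L5 to L4
  L7←L1: walk · to L1
  L7←L6: walk L6→L5→L4 to L1
  L8←L5: walk L5→L4 to L1
  L8←L7: walk L7 to L1
  L0: DF=∅
  L1: DF={L1}
  L2: DF=∅
  L3: DF=∅
  L4: DF={L1,L7,L8}
  L5: DF={L5,L7,L8}
  L6: DF={L5,L7}
  L7: DF={L8}
  L8: DF=∅

φ for u: defs {L0,L1,L3,L5,L7}
  DF⁺ = {L1,L5,L7,L8}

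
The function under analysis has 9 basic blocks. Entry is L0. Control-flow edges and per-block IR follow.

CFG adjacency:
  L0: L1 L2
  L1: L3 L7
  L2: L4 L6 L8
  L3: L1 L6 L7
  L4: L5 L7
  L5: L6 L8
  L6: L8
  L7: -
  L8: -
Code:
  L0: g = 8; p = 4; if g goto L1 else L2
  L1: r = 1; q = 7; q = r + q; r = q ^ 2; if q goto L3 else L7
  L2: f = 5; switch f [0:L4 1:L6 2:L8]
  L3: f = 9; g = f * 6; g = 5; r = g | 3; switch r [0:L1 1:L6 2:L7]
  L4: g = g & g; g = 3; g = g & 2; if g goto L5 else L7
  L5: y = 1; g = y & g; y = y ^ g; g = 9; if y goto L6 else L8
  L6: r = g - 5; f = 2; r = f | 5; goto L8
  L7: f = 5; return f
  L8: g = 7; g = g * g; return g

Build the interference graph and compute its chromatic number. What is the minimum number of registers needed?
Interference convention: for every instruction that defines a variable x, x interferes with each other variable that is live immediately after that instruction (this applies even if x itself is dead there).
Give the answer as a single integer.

Answer: 2

Analysis:
Per-block:
  L0 def {g,p} use ∅
  L1 def {q,r} use ∅
  L2 def {f} use ∅
  L3 def {f,g,r} use ∅
  L4 def {g} use {g}
  L5 def {g,y} use {g}
  L6 def {f,r} use {g}
  L7 def {f} use ∅
  L8 def {g} use ∅

Live sets:
  L0: in=∅ out={g}
  L1: in=∅ out=∅
  L2: in={g} out={g}
  L3: in=∅ out={g}
  L4: in={g} out={g}
  L5: in={g} out={g}
  L6: in={g} out=∅
  L7: in=∅ out=∅
  L8: in=∅ out=∅

Interference:
  f: {g}
  g: {f,p,r,y}
  p: {g}
  q: {r}
  r: {g,q}
  y: {g}

Chromatic number:
  clique {f,g} ⇒ need ≥ 2
  assign f→R1 g→R0 p→R1 q→R0 r→R1 y→R1 — no edge inside a register ⇒ χ ≤ 2
  χ = 2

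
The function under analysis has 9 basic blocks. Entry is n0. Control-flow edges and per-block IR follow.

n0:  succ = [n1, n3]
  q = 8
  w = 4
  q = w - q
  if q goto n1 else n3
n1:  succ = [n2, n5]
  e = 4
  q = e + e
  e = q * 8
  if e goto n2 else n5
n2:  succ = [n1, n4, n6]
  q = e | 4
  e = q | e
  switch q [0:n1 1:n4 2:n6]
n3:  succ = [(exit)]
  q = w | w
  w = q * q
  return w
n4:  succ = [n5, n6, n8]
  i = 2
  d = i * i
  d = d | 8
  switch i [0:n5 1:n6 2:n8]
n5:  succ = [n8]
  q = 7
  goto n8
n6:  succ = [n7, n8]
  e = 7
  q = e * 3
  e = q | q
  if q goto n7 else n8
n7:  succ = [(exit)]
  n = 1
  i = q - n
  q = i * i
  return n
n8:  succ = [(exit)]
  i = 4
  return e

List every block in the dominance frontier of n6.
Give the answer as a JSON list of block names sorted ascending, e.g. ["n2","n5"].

Answer: ["n8"]

Derivation:
idom tree: n1←n0 n2←n1 n3←n0 n4←n2 n5←n1 n6←n2 n7←n6 n8←n1
Dom at joins:
  n1: preds {n0,n2}: {n0} ∩ {n0,n1,n2} = {n0}; idom=n0
  n5: preds {n1,n4}: {n0,n1} ∩ {n0,n1,n2,n4} = {n0,n1}; idom=n1
  n6: preds {n2,n4}: {n0,n1,n2} ∩ {n0,n1,n2,n4} = {n0,n1,n2}; idom=n2
  n8: preds {n4,n5,n6}: {n0,n1,n2,n4} ∩ {n0,n1,n5} ∩ {n0,n1,n2,n6} = {n0,n1}; idom=n1

DF walk-up:
  n1←n0: walk · to n0
  n1←n2: walk n2→n1 to n0
  n5←n1: walk · to n1
  n5←n4: walk n4→n2 to n1
  n6←n2: walk · to n2
  n6←n4: walk n4 to n2
  n8←n4: walk n4→n2 to n1
  n8←n5: walk n5 to n1
  n8←n6: walk n6→n2 to n1
  n0: DF=∅
  n1: DF={n1}
  n2: DF={n1,n5,n8}
  n3: DF=∅
  n4: DF={n5,n6,n8}
  n5: DF={n8}
  n6: DF={n8}
  n7: DF=∅
  n8: DF=∅

DF(n6) = ["n8"]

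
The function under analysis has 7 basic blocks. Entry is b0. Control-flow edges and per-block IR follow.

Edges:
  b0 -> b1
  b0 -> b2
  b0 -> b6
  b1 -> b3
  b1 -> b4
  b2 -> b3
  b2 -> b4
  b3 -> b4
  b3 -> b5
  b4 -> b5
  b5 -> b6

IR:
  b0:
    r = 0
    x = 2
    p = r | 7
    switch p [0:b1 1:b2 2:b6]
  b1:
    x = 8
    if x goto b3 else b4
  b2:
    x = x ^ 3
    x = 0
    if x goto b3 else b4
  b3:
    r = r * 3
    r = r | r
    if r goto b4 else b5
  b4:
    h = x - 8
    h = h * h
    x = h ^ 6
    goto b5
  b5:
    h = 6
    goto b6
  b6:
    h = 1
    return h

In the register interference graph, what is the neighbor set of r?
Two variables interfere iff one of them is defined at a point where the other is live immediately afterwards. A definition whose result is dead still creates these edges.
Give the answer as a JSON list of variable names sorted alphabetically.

Answer: ["p", "x"]

Derivation:
def/use:
  b0 def {p,r,x} use ∅
  b1 def {x} use ∅
  b2 def {x} use {x}
  b3 def {r} use {r}
  b4 def {h,x} use {x}
  b5 def {h} use ∅
  b6 def {h} use ∅

Liveness:
  b0: in=∅ out={r,x}
  b1: in={r} out={r,x}
  b2: in={r,x} out={r,x}
  b3: in={r,x} out={x}
  b4: in={x} out=∅
  b5: in=∅ out=∅
  b6: in=∅ out=∅

Interfere edges:
  h↔∅
  p↔{r,x}
  r↔{p,x}
  x↔{p,r}

N(r) = ["p", "x"]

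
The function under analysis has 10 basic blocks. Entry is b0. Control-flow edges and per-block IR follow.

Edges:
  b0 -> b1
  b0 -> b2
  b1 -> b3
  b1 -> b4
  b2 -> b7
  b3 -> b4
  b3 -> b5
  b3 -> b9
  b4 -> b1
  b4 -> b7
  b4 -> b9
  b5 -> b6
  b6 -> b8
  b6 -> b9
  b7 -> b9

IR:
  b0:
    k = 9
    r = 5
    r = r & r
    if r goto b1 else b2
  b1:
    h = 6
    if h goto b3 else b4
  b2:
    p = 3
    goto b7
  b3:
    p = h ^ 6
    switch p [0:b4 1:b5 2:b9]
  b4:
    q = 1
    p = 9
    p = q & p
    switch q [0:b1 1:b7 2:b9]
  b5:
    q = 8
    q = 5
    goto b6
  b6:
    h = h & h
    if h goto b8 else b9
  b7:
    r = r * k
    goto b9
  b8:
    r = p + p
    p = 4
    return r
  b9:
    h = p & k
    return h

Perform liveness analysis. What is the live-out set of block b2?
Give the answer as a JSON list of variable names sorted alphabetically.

Per-block:
  b0 def {k,r} use ∅
  b1 def {h} use ∅
  b2 def {p} use ∅
  b3 def {p} use {h}
  b4 def {p,q} use ∅
  b5 def {q} use ∅
  b6 def {h} use {h}
  b7 def {r} use {k,r}
  b8 def {p,r} use {p}
  b9 def {h} use {k,p}

Liveness:
  live b0: ∅→{k,r}
  live b1: {k,r}→{h,k,r}
  live b2: {k,r}→{k,p,r}
  live b3: {h,k,r}→{h,k,p,r}
  live b4: {k,r}→{k,p,r}
  live b5: {h,k,p}→{h,k,p}
  live b6: {h,k,p}→{k,p}
  live b7: {k,p,r}→{k,p}
  live b8: {p}→∅
  live b9: {k,p}→∅

live-out(b2) = ["k", "p", "r"]

Answer: ["k", "p", "r"]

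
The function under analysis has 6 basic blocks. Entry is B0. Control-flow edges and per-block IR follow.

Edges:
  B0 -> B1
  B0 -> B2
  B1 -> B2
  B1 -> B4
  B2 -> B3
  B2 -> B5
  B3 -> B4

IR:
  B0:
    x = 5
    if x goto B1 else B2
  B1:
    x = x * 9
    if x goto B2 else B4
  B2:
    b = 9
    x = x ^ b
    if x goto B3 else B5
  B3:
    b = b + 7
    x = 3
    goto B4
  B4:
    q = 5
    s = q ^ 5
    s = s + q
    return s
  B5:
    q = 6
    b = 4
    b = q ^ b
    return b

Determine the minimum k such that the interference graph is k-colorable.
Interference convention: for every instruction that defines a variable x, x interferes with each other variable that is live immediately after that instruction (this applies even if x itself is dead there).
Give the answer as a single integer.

Per-block:
  B0: def={x} ue=∅
  B1: def={x} ue={x}
  B2: def={b,x} ue={x}
  B3: def={b,x} ue={b}
  B4: def={q,s} ue=∅
  B5: def={b,q} ue=∅

Live sets:
  B0: in=∅ out={x}
  B1: in={x} out={x}
  B2: in={x} out={b}
  B3: in={b} out=∅
  B4: in=∅ out=∅
  B5: in=∅ out=∅

Interfere edges:
  b: {q,x}
  q: {b,s}
  s: {q}
  x: {b}

Chromatic number:
  {b,q} pairwise interfere (2-clique) ⇒ χ ≥ 2
  assign b→R0 q→R1 s→R0 x→R1 — no edge inside a register ⇒ χ ≤ 2
  χ = 2

Answer: 2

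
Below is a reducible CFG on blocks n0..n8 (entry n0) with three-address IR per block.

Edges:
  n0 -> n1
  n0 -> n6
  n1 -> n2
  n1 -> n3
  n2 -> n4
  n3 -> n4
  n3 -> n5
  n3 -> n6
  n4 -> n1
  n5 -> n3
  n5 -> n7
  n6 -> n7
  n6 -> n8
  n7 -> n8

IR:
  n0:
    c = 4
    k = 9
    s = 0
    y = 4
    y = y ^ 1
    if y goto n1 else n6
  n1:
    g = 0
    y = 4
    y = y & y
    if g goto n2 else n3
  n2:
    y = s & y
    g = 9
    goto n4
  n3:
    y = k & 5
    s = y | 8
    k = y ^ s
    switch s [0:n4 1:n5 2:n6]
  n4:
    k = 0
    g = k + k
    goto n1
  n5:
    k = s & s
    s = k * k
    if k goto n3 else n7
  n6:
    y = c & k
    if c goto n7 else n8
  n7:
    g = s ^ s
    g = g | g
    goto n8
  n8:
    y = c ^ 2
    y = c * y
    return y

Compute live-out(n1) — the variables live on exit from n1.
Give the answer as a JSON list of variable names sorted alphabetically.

Block summaries:
  n0: {c,k,s,y} / ∅
  n1: {g,y} / ∅
  n2: {g,y} / {s,y}
  n3: {k,s,y} / {k}
  n4: {g,k} / ∅
  n5: {k,s} / {s}
  n6: {y} / {c,k}
  n7: {g} / {s}
  n8: {y} / {c}

Liveness:
  n0 li=∅ lo={c,k,s}
  n1 li={c,k,s} lo={c,k,s,y}
  n2 li={c,s,y} lo={c,s}
  n3 li={c,k} lo={c,k,s}
  n4 li={c,s} lo={c,k,s}
  n5 li={c,s} lo={c,k,s}
  n6 li={c,k,s} lo={c,s}
  n7 li={c,s} lo={c}
  n8 li={c} lo=∅

live-out(n1) = ["c", "k", "s", "y"]

Answer: ["c", "k", "s", "y"]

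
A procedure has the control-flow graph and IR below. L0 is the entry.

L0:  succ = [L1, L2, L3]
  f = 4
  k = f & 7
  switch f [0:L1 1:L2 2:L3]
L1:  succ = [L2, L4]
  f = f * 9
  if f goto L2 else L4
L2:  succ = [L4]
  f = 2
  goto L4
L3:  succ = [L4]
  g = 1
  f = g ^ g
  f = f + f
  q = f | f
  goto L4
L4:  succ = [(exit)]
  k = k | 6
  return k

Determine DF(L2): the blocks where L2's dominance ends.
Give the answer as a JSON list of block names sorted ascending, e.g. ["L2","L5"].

idom tree: L1←L0 L2←L0 L3←L0 L4←L0
Dom∩ at merges:
  L2: preds {L0,L1}: {L0} ∩ {L0,L1} = {L0}; idom=L0
  L4: preds {L1,L2,L3}: {L0,L1} ∩ {L0,L2} ∩ {L0,L3} = {L0}; idom=L0

Frontier:
  L2←L0: walk · to L0
  L2←L1: walk L1 to L0
  L4←L1: walk L1 to L0
  L4←L2: walk L2 to L0
  L4←L3: walk L3 to L0
  L0: DF=∅
  L1: DF={L2,L4}
  L2: DF={L4}
  L3: DF={L4}
  L4: DF=∅

DF(L2) = ["L4"]

Answer: ["L4"]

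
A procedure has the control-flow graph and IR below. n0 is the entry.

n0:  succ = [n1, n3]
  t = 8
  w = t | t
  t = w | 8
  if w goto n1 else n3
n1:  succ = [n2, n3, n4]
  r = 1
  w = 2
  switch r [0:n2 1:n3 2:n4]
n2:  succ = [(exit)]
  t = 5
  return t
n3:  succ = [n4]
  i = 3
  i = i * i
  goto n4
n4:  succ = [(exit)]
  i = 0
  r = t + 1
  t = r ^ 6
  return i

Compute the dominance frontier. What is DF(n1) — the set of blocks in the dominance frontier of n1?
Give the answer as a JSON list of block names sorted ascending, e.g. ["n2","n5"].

idom tree: n1←n0 n2←n1 n3←n0 n4←n0
Join-block Dom:
  n3: preds {n0,n1}: {n0} ∩ {n0,n1} = {n0}; idom=n0
  n4: preds {n1,n3}: {n0,n1} ∩ {n0,n3} = {n0}; idom=n0

DF derivation:
  n3←n0: walk · to n0
  n3←n1: walk n1 to n0
  n4←n1: walk n1 to n0
  n4←n3: walk n3 to n0
  n0: DF=∅
  n1: DF={n3,n4}
  n2: DF=∅
  n3: DF={n4}
  n4: DF=∅

DF(n1) = ["n3", "n4"]

Answer: ["n3", "n4"]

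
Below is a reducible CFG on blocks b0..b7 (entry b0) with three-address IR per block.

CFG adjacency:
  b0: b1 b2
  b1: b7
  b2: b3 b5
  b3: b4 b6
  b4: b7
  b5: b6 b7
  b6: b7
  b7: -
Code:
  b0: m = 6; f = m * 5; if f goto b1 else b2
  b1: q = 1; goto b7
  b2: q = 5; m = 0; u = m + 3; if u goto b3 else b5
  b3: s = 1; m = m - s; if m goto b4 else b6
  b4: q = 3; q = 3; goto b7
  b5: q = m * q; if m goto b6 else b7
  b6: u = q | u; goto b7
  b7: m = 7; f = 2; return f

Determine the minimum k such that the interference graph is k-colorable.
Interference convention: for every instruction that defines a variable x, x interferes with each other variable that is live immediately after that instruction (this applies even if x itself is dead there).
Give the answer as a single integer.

Block summaries:
  b0: def={f,m} ue=∅
  b1: def={q} ue=∅
  b2: def={m,q,u} ue=∅
  b3: def={m,s} ue={m}
  b4: def={q} ue=∅
  b5: def={q} ue={m,q}
  b6: def={u} ue={q,u}
  b7: def={f,m} ue=∅

Live sets:
  b0 li=∅ lo=∅
  b1 li=∅ lo=∅
  b2 li=∅ lo={m,q,u}
  b3 li={m,q,u} lo={q,u}
  b4 li=∅ lo=∅
  b5 li={m,q,u} lo={q,u}
  b6 li={q,u} lo=∅
  b7 li=∅ lo=∅

Interference:
  f: ∅
  m: {q,s,u}
  q: {m,s,u}
  s: {m,q,u}
  u: {m,q,s}

Chromatic number:
  lower bound: {m,q,s,u} mutually conflict ⇒ χ ≥ 4
  assign f→c0 m→c0 q→c1 s→c2 u→c3 — no edge inside a register ⇒ χ ≤ 4
  χ = 4

Answer: 4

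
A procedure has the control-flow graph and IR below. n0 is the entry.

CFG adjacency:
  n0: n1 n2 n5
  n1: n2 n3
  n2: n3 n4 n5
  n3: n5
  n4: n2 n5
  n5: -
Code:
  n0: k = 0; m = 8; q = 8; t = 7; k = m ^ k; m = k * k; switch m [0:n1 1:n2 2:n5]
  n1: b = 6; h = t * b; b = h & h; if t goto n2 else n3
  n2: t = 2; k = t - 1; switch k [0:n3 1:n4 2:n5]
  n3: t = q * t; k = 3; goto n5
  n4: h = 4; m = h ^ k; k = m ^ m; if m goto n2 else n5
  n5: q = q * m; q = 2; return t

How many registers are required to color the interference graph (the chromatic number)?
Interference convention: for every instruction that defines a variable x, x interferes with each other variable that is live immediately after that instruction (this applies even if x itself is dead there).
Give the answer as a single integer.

Answer: 5

Analysis:
def/use:
  n0: def={k,m,q,t} ue=∅
  n1: def={b,h} ue={t}
  n2: def={k,t} ue=∅
  n3: def={k,t} ue={q,t}
  n4: def={h,k,m} ue={k}
  n5: def={q} ue={m,q,t}

Liveness:
  live n0: ∅→{m,q,t}
  live n1: {m,q,t}→{m,q,t}
  live n2: {m,q}→{k,m,q,t}
  live n3: {m,q,t}→{m,q,t}
  live n4: {k,q,t}→{m,q,t}
  live n5: {m,q,t}→∅

Interfere edges:
  b: {m,q,t}
  h: {k,m,q,t}
  k: {h,m,q,t}
  m: {b,h,k,q,t}
  q: {b,h,k,m,t}
  t: {b,h,k,m,q}

Registers:
  {h,k,m,q,t} pairwise interfere (5-clique) ⇒ χ ≥ 5
  5-colouring: R0={m}  R1={q}  R2={t}  R3={b,h}  R4={k}
  χ = 5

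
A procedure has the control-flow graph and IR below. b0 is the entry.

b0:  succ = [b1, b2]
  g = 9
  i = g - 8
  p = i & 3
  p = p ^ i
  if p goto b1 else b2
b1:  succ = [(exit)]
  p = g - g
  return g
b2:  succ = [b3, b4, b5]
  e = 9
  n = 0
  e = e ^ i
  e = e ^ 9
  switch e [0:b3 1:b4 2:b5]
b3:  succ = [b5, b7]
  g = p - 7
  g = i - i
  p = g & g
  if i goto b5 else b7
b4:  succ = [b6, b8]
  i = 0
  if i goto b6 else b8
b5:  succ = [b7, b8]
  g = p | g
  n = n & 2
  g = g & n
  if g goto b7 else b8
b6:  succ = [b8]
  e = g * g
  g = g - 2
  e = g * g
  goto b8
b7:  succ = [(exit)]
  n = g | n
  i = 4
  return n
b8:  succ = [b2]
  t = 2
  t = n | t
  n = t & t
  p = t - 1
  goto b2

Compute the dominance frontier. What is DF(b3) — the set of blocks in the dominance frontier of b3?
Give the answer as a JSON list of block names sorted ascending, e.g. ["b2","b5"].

Answer: ["b5", "b7"]

Derivation:
idom tree: b1←b0 b2←b0 b3←b2 b4←b2 b5←b2 b6←b4 b7←b2 b8←b2
Dom at joins:
  b2: preds {b0,b8}: {b0} ∩ {b0,b2,b8} = {b0}; idom=b0
  b5: preds {b2,b3}: {b0,b2} ∩ {b0,b2,b3} = {b0,b2}; idom=b2
  b7: preds {b3,b5}: {b0,b2,b3} ∩ {b0,b2,b5} = {b0,b2}; idom=b2
  b8: preds {b4,b5,b6}: {b0,b2,b4} ∩ {b0,b2,b5} ∩ {b0,b2,b4,b6} = {b0,b2}; idom=b2

DF walk-up:
  b2←b0: walk · to b0
  b2←b8: walk b8→b2 to b0
  b5←b2: walk · to b2
  b5←b3: walk b3 to b2
  b7←b3: walk b3 to b2
  b7←b5: walk b5 to b2
  b8←b4: walk b4 to b2
  b8←b5: walk b5 to b2
  b8←b6: walk b6→b4 to b2
  b0 → ∅
  b1 → ∅
  b2 → {b2}
  b3 → {b5,b7}
  b4 → {b8}
  b5 → {b7,b8}
  b6 → {b8}
  b7 → ∅
  b8 → {b2}

DF(b3) = ["b5", "b7"]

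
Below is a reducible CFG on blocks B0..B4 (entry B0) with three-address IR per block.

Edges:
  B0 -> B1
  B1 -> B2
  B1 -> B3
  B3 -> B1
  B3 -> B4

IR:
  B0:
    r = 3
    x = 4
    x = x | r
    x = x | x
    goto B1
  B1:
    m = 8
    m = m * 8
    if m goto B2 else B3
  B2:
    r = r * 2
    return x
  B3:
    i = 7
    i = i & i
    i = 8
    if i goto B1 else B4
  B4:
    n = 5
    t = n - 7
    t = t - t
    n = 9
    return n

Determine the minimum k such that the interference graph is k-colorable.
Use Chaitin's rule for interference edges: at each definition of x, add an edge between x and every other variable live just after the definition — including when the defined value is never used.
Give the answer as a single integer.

Block summaries:
  B0: def={r,x} ue=∅
  B1: def={m} ue=∅
  B2: def={r} ue={r,x}
  B3: def={i} ue=∅
  B4: def={n,t} ue=∅

Backward fixpoint:
  live B0: ∅→{r,x}
  live B1: {r,x}→{r,x}
  live B2: {r,x}→∅
  live B3: {r,x}→{r,x}
  live B4: ∅→∅

Interference:
  i — {r,x}
  m — {r,x}
  n — ∅
  r — {i,m,x}
  t — ∅
  x — {i,m,r}

Colouring:
  clique {i,r,x} ⇒ need ≥ 3
  3-colouring: c0={n,r,t}  c1={x}  c2={i,m}
  χ = 3

Answer: 3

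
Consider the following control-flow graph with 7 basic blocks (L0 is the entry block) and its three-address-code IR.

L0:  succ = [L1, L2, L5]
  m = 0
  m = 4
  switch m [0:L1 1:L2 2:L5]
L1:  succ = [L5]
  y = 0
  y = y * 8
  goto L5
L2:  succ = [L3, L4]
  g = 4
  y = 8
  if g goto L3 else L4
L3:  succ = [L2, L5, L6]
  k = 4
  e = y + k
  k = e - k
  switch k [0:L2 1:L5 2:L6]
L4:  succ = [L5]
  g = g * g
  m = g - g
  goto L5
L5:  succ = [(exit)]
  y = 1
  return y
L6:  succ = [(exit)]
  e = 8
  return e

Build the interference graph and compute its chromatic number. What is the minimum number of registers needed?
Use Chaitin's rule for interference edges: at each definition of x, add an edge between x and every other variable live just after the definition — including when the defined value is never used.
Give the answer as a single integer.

Answer: 2

Working:
Per-block:
  L0: def={m} ue=∅
  L1: def={y} ue=∅
  L2: def={g,y} ue=∅
  L3: def={e,k} ue={y}
  L4: def={g,m} ue={g}
  L5: def={y} ue=∅
  L6: def={e} ue=∅

Live sets:
  L0: in=∅ out=∅
  L1: in=∅ out=∅
  L2: in=∅ out={g,y}
  L3: in={y} out=∅
  L4: in={g} out=∅
  L5: in=∅ out=∅
  L6: in=∅ out=∅

Conflict graph:
  e↔{k}
  g↔{y}
  k↔{e,y}
  m↔∅
  y↔{g,k}

Registers:
  {e,k} pairwise interfere (2-clique) ⇒ χ ≥ 2
  assign e→c1 g→c0 k→c0 m→c0 y→c1 — no edge inside a register ⇒ χ ≤ 2
  χ = 2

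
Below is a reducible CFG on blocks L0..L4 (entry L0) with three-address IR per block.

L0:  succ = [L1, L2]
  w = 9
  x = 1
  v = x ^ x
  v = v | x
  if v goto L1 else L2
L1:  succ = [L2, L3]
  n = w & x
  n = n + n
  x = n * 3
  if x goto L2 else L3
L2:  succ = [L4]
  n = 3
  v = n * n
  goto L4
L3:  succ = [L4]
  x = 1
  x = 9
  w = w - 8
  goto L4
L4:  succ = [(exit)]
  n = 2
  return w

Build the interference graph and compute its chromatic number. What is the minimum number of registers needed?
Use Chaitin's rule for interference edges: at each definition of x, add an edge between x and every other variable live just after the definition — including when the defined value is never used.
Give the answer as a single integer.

Answer: 3

Derivation:
Block summaries:
  L0: {v,w,x} / ∅
  L1: {n,x} / {w,x}
  L2: {n,v} / ∅
  L3: {w,x} / {w}
  L4: {n} / {w}

Liveness:
  live L0: ∅→{w,x}
  live L1: {w,x}→{w}
  live L2: {w}→{w}
  live L3: {w}→{w}
  live L4: {w}→∅

Conflict graph:
  n — {w}
  v — {w,x}
  w — {n,v,x}
  x — {v,w}

Chromatic number:
  lower bound: {v,w,x} mutually conflict ⇒ χ ≥ 3
  assign n→r1 v→r1 w→r0 x→r2 — no edge inside a register ⇒ χ ≤ 3
  χ = 3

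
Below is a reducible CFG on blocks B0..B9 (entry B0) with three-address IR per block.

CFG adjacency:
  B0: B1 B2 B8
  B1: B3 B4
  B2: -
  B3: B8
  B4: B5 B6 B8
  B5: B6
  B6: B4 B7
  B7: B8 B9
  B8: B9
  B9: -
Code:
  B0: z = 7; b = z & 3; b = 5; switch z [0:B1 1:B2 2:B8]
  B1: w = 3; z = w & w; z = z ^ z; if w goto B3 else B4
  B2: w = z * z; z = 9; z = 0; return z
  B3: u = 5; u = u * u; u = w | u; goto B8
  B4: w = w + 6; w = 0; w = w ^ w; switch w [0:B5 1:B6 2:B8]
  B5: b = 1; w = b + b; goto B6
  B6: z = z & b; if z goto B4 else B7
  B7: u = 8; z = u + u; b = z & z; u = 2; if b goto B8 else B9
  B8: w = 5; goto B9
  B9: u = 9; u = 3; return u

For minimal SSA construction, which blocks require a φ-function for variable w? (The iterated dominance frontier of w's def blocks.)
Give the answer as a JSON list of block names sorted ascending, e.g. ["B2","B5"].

idom tree: B1←B0 B2←B0 B3←B1 B4←B1 B5←B4 B6←B4 B7←B6 B8←B0 B9←B0
Dom∩ at merges:
  B4: preds {B1,B6}: {B0,B1} ∩ {B0,B1,B4,B6} = {B0,B1}; idom=B1
  B6: preds {B4,B5}: {B0,B1,B4} ∩ {B0,B1,B4,B5} = {B0,B1,B4}; idom=B4
  B8: preds {B0,B3,B4,B7}: {B0} ∩ {B0,B1,B3} ∩ {B0,B1,B4} ∩ {B0,B1,B4,B6,B7} = {B0}; idom=B0
  B9: preds {B7,B8}: {B0,B1,B4,B6,B7} ∩ {B0,B8} = {B0}; idom=B0

DF walk-up:
  B4←B1: walk · to B1
  B4←B6: walk B6→B4 to B1
  B6←B4: walk · to B4
  B6←B5: walk B5 to B4
  B8←B0: walk · to B0
  B8←B3: walk B3→B1 to B0
  B8←B4: walk B4→B1 to B0
  B8←B7: walk B7→B6→B4→B1 to B0
  B9←B7: walk B7→B6→B4→B1 to B0
  B9←B8: walk B8 to B0
  B0 → ∅
  B1 → {B8,B9}
  B2 → ∅
  B3 → {B8}
  B4 → {B4,B8,B9}
  B5 → {B6}
  B6 → {B4,B8,B9}
  B7 → {B8,B9}
  B8 → {B9}
  B9 → ∅

φ for w: defs {B1,B2,B4,B5,B8}
  DF⁺ = {B4,B6,B8,B9}

Answer: ["B4", "B6", "B8", "B9"]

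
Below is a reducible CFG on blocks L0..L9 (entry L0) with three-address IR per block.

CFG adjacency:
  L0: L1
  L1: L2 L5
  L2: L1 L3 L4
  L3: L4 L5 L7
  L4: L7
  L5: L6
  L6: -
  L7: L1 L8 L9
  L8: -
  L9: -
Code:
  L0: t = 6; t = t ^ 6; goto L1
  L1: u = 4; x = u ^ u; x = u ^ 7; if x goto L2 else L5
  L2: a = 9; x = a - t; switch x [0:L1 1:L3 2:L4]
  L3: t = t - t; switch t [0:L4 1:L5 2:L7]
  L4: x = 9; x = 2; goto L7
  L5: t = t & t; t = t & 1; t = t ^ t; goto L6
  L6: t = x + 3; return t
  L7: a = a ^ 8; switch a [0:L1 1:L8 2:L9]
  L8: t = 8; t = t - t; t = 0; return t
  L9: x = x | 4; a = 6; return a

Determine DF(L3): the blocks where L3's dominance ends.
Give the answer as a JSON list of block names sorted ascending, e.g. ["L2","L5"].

idom tree: L1←L0 L2←L1 L3←L2 L4←L2 L5←L1 L6←L5 L7←L2 L8←L7 L9←L7
Join-block Dom:
  L1: preds {L0,L2,L7}: {L0} ∩ {L0,L1,L2} ∩ {L0,L1,L2,L7} = {L0}; idom=L0
  L4: preds {L2,L3}: {L0,L1,L2} ∩ {L0,L1,L2,L3} = {L0,L1,L2}; idom=L2
  L5: preds {L1,L3}: {L0,L1} ∩ {L0,L1,L2,L3} = {L0,L1}; idom=L1
  L7: preds {L3,L4}: {L0,L1,L2,L3} ∩ {L0,L1,L2,L4} = {L0,L1,L2}; idom=L2

DF walk-up:
  join L1 pred L0: · stop@L0
  join L1 pred L2: L2→L1 stop@L0
  join L1 pred L7: L7→L2→L1 stop@L0
  join L4 pred L2: · stop@L2
  join L4 pred L3: L3 stop@L2
  join L5 pred L1: · stop@L1
  join L5 pred L3: L3→L2 stop@L1
  join L7 pred L3: L3 stop@L2
  join L7 pred L4: L4 stop@L2
  L0 → ∅
  L1 → {L1}
  L2 → {L1,L5}
  L3 → {L4,L5,L7}
  L4 → {L7}
  L5 → ∅
  L6 → ∅
  L7 → {L1}
  L8 → ∅
  L9 → ∅

DF(L3) = ["L4", "L5", "L7"]

Answer: ["L4", "L5", "L7"]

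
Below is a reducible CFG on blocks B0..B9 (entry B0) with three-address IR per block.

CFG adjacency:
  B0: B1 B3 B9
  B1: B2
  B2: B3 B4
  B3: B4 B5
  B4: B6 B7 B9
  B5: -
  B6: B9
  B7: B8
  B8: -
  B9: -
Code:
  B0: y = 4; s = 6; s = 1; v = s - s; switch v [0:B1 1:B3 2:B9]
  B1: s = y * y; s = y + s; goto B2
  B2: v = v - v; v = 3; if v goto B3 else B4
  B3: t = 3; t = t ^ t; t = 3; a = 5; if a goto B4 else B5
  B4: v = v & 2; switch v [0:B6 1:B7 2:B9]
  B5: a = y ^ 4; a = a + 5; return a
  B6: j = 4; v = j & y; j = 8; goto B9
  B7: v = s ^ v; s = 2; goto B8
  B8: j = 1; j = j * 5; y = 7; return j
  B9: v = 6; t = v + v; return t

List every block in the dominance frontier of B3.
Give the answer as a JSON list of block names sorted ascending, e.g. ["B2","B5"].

idom tree: B1←B0 B2←B1 B3←B0 B4←B0 B5←B3 B6←B4 B7←B4 B8←B7 B9←B0
Join-block Dom:
  B3: preds {B0,B2}: {B0} ∩ {B0,B1,B2} = {B0}; idom=B0
  B4: preds {B2,B3}: {B0,B1,B2} ∩ {B0,B3} = {B0}; idom=B0
  B9: preds {B0,B4,B6}: {B0} ∩ {B0,B4} ∩ {B0,B4,B6} = {B0}; idom=B0

DF walk-up:
  join B3 pred B0: · stop@B0
  join B3 pred B2: B2→B1 stop@B0
  join B4 pred B2: B2→B1 stop@B0
  join B4 pred B3: B3 stop@B0
  join B9 pred B0: · stop@B0
  join B9 pred B4: B4 stop@B0
  join B9 pred B6: B6→B4 stop@B0
  B0 → ∅
  B1 → {B3,B4}
  B2 → {B3,B4}
  B3 → {B4}
  B4 → {B9}
  B5 → ∅
  B6 → {B9}
  B7 → ∅
  B8 → ∅
  B9 → ∅

DF(B3) = ["B4"]

Answer: ["B4"]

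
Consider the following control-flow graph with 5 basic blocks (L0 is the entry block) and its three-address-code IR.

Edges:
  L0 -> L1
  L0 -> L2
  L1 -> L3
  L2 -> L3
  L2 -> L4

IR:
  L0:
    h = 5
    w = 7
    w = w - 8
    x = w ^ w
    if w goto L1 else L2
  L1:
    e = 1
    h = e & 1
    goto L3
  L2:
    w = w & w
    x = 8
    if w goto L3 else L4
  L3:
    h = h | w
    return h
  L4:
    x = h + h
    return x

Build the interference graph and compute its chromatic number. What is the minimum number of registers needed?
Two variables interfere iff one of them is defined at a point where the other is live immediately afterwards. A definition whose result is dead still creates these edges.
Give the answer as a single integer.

Per-block:
  L0 def {h,w,x} use ∅
  L1 def {e,h} use ∅
  L2 def {w,x} use {w}
  L3 def {h} use {h,w}
  L4 def {x} use {h}

Backward fixpoint:
  L0: in=∅ out={h,w}
  L1: in={w} out={h,w}
  L2: in={h,w} out={h,w}
  L3: in={h,w} out=∅
  L4: in={h} out=∅

Interference:
  e: {w}
  h: {w,x}
  w: {e,h,x}
  x: {h,w}

Chromatic number:
  lower bound: {h,w,x} mutually conflict ⇒ χ ≥ 3
  3-colouring: r0={w}  r1={e,h}  r2={x}
  χ = 3

Answer: 3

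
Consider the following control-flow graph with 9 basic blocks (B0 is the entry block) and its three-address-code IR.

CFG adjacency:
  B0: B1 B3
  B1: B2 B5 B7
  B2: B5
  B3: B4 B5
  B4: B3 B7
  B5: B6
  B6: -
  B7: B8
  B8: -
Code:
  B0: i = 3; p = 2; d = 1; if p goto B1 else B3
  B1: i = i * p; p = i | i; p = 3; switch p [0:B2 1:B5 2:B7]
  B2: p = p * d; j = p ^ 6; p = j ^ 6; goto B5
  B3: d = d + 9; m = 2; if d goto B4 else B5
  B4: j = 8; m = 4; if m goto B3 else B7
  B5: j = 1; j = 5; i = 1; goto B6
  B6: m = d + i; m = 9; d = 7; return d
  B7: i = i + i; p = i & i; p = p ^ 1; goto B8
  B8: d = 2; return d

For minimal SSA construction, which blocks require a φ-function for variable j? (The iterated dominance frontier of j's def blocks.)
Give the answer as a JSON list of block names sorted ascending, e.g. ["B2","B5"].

Answer: ["B3", "B5", "B7"]

Analysis:
idom tree: B1←B0 B2←B1 B3←B0 B4←B3 B5←B0 B6←B5 B7←B0 B8←B7
Dom∩ at merges:
  B3: preds {B0,B4}: {B0} ∩ {B0,B3,B4} = {B0}; idom=B0
  B5: preds {B1,B2,B3}: {B0,B1} ∩ {B0,B1,B2} ∩ {B0,B3} = {B0}; idom=B0
  B7: preds {B1,B4}: {B0,B1} ∩ {B0,B3,B4} = {B0}; idom=B0

DF walk-up:
  join B3 pred B0: · stop@B0
  join B3 pred B4: B4→B3 stop@B0
  join B5 pred B1: B1 stop@B0
  join B5 pred B2: B2→B1 stop@B0
  join B5 pred B3: B3 stop@B0
  join B7 pred B1: B1 stop@B0
  join B7 pred B4: B4→B3 stop@B0
  B0: DF=∅
  B1: DF={B5,B7}
  B2: DF={B5}
  B3: DF={B3,B5,B7}
  B4: DF={B3,B7}
  B5: DF=∅
  B6: DF=∅
  B7: DF=∅
  B8: DF=∅

φ for j: defs {B2,B4,B5}
  DF⁺ = {B3,B5,B7}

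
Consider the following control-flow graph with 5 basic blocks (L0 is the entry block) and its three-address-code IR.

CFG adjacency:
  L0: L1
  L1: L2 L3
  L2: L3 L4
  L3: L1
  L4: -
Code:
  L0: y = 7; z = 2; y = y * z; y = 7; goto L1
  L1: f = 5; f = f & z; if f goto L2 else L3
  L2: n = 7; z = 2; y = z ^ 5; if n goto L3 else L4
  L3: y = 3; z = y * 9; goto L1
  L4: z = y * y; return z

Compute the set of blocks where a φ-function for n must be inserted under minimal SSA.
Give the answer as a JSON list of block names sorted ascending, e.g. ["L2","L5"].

idom tree: L1←L0 L2←L1 L3←L1 L4←L2
Join-block Dom:
  L1: preds {L0,L3}: {L0} ∩ {L0,L1,L3} = {L0}; idom=L0
  L3: preds {L1,L2}: {L0,L1} ∩ {L0,L1,L2} = {L0,L1}; idom=L1

Frontier:
  join L1 pred L0: · stop@L0
  join L1 pred L3: L3→L1 stop@L0
  join L3 pred L1: · stop@L1
  join L3 pred L2: L2 stop@L1
  DF(L0)=∅
  DF(L1)={L1}
  DF(L2)={L3}
  DF(L3)={L1}
  DF(L4)=∅

φ for n: defs {L2}
  DF⁺ = {L1,L3}

Answer: ["L1", "L3"]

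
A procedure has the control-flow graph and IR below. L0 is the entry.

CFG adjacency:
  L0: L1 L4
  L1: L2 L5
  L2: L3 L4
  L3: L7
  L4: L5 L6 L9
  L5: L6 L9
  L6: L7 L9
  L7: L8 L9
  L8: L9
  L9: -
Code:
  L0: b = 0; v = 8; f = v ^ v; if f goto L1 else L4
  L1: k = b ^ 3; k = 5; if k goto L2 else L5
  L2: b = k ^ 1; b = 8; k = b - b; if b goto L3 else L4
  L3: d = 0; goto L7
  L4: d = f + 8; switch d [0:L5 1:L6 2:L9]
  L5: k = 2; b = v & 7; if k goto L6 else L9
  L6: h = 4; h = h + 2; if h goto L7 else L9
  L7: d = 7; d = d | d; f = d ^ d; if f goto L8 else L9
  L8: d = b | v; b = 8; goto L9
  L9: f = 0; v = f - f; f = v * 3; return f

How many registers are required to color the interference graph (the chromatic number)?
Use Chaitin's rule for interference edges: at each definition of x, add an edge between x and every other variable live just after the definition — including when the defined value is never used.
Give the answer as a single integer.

Answer: 4

Derivation:
Block summaries:
  L0: def={b,f,v} ue=∅
  L1: def={k} ue={b}
  L2: def={b,k} ue={k}
  L3: def={d} ue=∅
  L4: def={d} ue={f}
  L5: def={b,k} ue={v}
  L6: def={h} ue=∅
  L7: def={d,f} ue=∅
  L8: def={b,d} ue={b,v}
  L9: def={f,v} ue=∅

Backward fixpoint:
  L0: in=∅ out={b,f,v}
  L1: in={b,f,v} out={f,k,v}
  L2: in={f,k,v} out={b,f,v}
  L3: in={b,v} out={b,v}
  L4: in={b,f,v} out={b,v}
  L5: in={v} out={b,v}
  L6: in={b,v} out={b,v}
  L7: in={b,v} out={b,v}
  L8: in={b,v} out=∅
  L9: in=∅ out=∅

Interfere edges:
  b↔{d,f,h,k,v}
  d↔{b,v}
  f↔{b,k,v}
  h↔{b,v}
  k↔{b,f,v}
  v↔{b,d,f,h,k}

Registers:
  lower bound: {b,f,k,v} mutually conflict ⇒ χ ≥ 4
  4-colouring: R0={b}  R1={v}  R2={d,f,h}  R3={k}
  χ = 4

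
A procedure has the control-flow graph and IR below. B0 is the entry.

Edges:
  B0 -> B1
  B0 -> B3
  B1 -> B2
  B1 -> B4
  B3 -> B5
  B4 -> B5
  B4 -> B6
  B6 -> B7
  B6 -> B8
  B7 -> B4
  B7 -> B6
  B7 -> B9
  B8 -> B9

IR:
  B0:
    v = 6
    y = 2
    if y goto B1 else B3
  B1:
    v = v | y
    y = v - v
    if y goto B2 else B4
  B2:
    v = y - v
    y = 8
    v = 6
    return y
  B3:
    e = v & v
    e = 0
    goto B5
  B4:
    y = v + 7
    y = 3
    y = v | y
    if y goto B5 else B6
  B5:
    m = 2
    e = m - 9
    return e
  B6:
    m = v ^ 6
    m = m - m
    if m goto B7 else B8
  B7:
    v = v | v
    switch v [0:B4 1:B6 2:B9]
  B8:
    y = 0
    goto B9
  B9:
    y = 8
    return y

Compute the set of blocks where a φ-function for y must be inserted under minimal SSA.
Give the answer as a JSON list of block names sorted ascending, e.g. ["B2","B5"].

Answer: ["B4", "B5", "B9"]

Analysis:
idom tree: B1←B0 B2←B1 B3←B0 B4←B1 B5←B0 B6←B4 B7←B6 B8←B6 B9←B6
Dom at joins:
  B4: preds {B1,B7}: {B0,B1} ∩ {B0,B1,B4,B6,B7} = {B0,B1}; idom=B1
  B5: preds {B3,B4}: {B0,B3} ∩ {B0,B1,B4} = {B0}; idom=B0
  B6: preds {B4,B7}: {B0,B1,B4} ∩ {B0,B1,B4,B6,B7} = {B0,B1,B4}; idom=B4
  B9: preds {B7,B8}: {B0,B1,B4,B6,B7} ∩ {B0,B1,B4,B6,B8} = {B0,B1,B4,B6}; idom=B6

DF derivation:
  join B4 pred B1: · stop@B1
  join B4 pred B7: B7→B6→B4 stop@B1
  join B5 pred B3: B3 stop@B0
  join B5 pred B4: B4→B1 stop@B0
  join B6 pred B4: · stop@B4
  join B6 pred B7: B7→B6 stop@B4
  join B9 pred B7: B7 stop@B6
  join B9 pred B8: B8 stop@B6
  B0 → ∅
  B1 → {B5}
  B2 → ∅
  B3 → {B5}
  B4 → {B4,B5}
  B5 → ∅
  B6 → {B4,B6}
  B7 → {B4,B6,B9}
  B8 → {B9}
  B9 → ∅

φ for y: defs {B0,B1,B2,B4,B8,B9}
  DF⁺ = {B4,B5,B9}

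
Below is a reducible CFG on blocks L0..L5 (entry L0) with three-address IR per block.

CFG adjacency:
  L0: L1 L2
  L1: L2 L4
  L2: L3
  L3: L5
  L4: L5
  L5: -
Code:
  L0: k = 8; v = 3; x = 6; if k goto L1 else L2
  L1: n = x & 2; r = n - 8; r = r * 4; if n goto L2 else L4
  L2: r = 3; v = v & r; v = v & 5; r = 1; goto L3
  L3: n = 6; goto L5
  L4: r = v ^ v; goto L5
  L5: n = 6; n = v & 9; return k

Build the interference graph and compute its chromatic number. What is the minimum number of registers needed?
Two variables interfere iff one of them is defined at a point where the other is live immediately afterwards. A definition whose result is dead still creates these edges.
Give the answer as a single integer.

Per-block:
  L0 def {k,v,x} use ∅
  L1 def {n,r} use {x}
  L2 def {r,v} use {v}
  L3 def {n} use ∅
  L4 def {r} use {v}
  L5 def {n} use {k,v}

Liveness:
  L0 li=∅ lo={k,v,x}
  L1 li={k,v,x} lo={k,v}
  L2 li={k,v} lo={k,v}
  L3 li={k,v} lo={k,v}
  L4 li={k,v} lo={k,v}
  L5 li={k,v} lo=∅

Interference:
  k: {n,r,v,x}
  n: {k,r,v}
  r: {k,n,v}
  v: {k,n,r,x}
  x: {k,v}

Registers:
  lower bound: {k,n,r,v} mutually conflict ⇒ χ ≥ 4
  4-colouring: R0={k}  R1={v}  R2={n,x}  R3={r}
  χ = 4

Answer: 4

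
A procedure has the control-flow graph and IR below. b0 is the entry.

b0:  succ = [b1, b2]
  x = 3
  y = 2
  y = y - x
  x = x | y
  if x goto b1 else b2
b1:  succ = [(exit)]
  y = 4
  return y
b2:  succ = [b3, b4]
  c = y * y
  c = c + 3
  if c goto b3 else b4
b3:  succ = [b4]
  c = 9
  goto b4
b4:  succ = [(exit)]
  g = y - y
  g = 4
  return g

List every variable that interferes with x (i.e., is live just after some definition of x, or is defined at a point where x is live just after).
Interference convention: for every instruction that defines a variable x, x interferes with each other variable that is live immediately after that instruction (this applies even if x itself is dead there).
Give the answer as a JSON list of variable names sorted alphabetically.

def/use:
  b0: {x,y} / ∅
  b1: {y} / ∅
  b2: {c} / {y}
  b3: {c} / ∅
  b4: {g} / {y}

Backward fixpoint:
  live b0: ∅→{y}
  live b1: ∅→∅
  live b2: {y}→{y}
  live b3: {y}→{y}
  live b4: {y}→∅

Interfere edges:
  c — {y}
  g — ∅
  x — {y}
  y — {c,x}

N(x) = ["y"]

Answer: ["y"]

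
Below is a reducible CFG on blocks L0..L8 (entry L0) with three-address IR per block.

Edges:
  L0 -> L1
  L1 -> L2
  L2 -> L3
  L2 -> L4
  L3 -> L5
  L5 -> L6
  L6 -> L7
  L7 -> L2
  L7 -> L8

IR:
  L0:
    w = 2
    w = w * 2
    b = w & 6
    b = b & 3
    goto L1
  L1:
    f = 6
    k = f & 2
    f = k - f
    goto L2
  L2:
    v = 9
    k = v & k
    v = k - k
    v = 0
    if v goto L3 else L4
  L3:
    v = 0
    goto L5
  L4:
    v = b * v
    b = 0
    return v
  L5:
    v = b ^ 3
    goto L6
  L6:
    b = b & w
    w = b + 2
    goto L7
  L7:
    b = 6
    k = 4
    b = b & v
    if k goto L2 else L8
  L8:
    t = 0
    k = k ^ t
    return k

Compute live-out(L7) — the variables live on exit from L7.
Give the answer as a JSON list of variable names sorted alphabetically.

def/use:
  L0: {b,w} / ∅
  L1: {f,k} / ∅
  L2: {k,v} / {k}
  L3: {v} / ∅
  L4: {b,v} / {b,v}
  L5: {v} / {b}
  L6: {b,w} / {b,w}
  L7: {b,k} / {v}
  L8: {k,t} / {k}

Backward fixpoint:
  live L0: ∅→{b,w}
  live L1: {b,w}→{b,k,w}
  live L2: {b,k,w}→{b,v,w}
  live L3: {b,w}→{b,w}
  live L4: {b,v}→∅
  live L5: {b,w}→{b,v,w}
  live L6: {b,v,w}→{v,w}
  live L7: {v,w}→{b,k,w}
  live L8: {k}→∅

live-out(L7) = ["b", "k", "w"]

Answer: ["b", "k", "w"]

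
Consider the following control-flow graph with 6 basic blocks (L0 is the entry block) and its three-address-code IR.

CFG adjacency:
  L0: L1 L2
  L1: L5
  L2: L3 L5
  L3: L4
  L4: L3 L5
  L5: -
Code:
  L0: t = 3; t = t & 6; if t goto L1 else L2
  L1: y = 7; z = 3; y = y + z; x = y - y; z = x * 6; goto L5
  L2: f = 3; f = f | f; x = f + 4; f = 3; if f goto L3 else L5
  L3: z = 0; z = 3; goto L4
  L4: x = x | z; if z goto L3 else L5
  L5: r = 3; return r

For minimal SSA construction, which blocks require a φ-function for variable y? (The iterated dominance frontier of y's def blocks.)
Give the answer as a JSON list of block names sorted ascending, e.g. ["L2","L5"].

idom tree: L1←L0 L2←L0 L3←L2 L4←L3 L5←L0
Join-block Dom:
  L3: preds {L2,L4}: {L0,L2} ∩ {L0,L2,L3,L4} = {L0,L2}; idom=L2
  L5: preds {L1,L2,L4}: {L0,L1} ∩ {L0,L2} ∩ {L0,L2,L3,L4} = {L0}; idom=L0

DF walk-up:
  join L3 pred L2: · stop@L2
  join L3 pred L4: L4→L3 stop@L2
  join L5 pred L1: L1 stop@L0
  join L5 pred L2: L2 stop@L0
  join L5 pred L4: L4→L3→L2 stop@L0
  L0: DF=∅
  L1: DF={L5}
  L2: DF={L5}
  L3: DF={L3,L5}
  L4: DF={L3,L5}
  L5: DF=∅

φ for y: defs {L1}
  DF⁺ = {L5}

Answer: ["L5"]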